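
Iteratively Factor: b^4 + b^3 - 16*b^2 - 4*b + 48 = (b + 4)*(b^3 - 3*b^2 - 4*b + 12) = (b - 2)*(b + 4)*(b^2 - b - 6) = (b - 3)*(b - 2)*(b + 4)*(b + 2)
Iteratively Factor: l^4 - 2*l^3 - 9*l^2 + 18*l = (l - 3)*(l^3 + l^2 - 6*l) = l*(l - 3)*(l^2 + l - 6) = l*(l - 3)*(l + 3)*(l - 2)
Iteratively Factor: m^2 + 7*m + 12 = (m + 4)*(m + 3)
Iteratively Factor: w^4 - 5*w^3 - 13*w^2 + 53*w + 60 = (w + 3)*(w^3 - 8*w^2 + 11*w + 20) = (w - 5)*(w + 3)*(w^2 - 3*w - 4) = (w - 5)*(w + 1)*(w + 3)*(w - 4)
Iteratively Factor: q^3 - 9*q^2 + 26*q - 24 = (q - 4)*(q^2 - 5*q + 6) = (q - 4)*(q - 2)*(q - 3)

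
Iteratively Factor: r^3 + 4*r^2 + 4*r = (r + 2)*(r^2 + 2*r) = (r + 2)^2*(r)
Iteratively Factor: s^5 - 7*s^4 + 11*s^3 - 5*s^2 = (s - 1)*(s^4 - 6*s^3 + 5*s^2) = s*(s - 1)*(s^3 - 6*s^2 + 5*s) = s^2*(s - 1)*(s^2 - 6*s + 5) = s^2*(s - 5)*(s - 1)*(s - 1)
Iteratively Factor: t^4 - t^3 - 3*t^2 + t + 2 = (t + 1)*(t^3 - 2*t^2 - t + 2) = (t - 1)*(t + 1)*(t^2 - t - 2) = (t - 1)*(t + 1)^2*(t - 2)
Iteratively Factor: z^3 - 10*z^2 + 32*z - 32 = (z - 4)*(z^2 - 6*z + 8) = (z - 4)*(z - 2)*(z - 4)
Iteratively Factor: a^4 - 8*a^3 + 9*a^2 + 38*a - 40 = (a - 4)*(a^3 - 4*a^2 - 7*a + 10) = (a - 4)*(a + 2)*(a^2 - 6*a + 5) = (a - 5)*(a - 4)*(a + 2)*(a - 1)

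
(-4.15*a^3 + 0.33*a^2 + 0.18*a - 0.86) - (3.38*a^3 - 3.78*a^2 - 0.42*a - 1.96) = -7.53*a^3 + 4.11*a^2 + 0.6*a + 1.1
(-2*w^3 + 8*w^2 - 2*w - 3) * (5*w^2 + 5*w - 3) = -10*w^5 + 30*w^4 + 36*w^3 - 49*w^2 - 9*w + 9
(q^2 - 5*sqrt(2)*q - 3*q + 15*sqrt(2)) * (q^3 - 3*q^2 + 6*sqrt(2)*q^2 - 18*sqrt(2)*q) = q^5 - 6*q^4 + sqrt(2)*q^4 - 51*q^3 - 6*sqrt(2)*q^3 + 9*sqrt(2)*q^2 + 360*q^2 - 540*q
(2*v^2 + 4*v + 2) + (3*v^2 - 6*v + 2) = 5*v^2 - 2*v + 4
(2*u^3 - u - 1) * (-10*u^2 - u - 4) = -20*u^5 - 2*u^4 + 2*u^3 + 11*u^2 + 5*u + 4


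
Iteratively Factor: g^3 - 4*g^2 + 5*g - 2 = (g - 1)*(g^2 - 3*g + 2) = (g - 2)*(g - 1)*(g - 1)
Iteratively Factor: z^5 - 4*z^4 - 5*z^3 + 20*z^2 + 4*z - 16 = (z + 1)*(z^4 - 5*z^3 + 20*z - 16) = (z + 1)*(z + 2)*(z^3 - 7*z^2 + 14*z - 8) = (z - 2)*(z + 1)*(z + 2)*(z^2 - 5*z + 4) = (z - 4)*(z - 2)*(z + 1)*(z + 2)*(z - 1)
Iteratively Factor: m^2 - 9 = (m - 3)*(m + 3)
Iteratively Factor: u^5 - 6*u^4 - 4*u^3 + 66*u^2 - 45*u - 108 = (u + 1)*(u^4 - 7*u^3 + 3*u^2 + 63*u - 108) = (u - 3)*(u + 1)*(u^3 - 4*u^2 - 9*u + 36) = (u - 3)^2*(u + 1)*(u^2 - u - 12) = (u - 4)*(u - 3)^2*(u + 1)*(u + 3)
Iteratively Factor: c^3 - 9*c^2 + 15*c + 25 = (c + 1)*(c^2 - 10*c + 25) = (c - 5)*(c + 1)*(c - 5)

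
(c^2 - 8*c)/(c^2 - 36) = c*(c - 8)/(c^2 - 36)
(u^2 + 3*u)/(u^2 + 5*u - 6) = u*(u + 3)/(u^2 + 5*u - 6)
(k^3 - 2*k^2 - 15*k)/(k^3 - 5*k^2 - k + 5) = k*(k + 3)/(k^2 - 1)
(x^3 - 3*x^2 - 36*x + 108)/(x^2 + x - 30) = (x^2 - 9*x + 18)/(x - 5)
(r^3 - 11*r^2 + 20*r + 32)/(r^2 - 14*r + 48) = (r^2 - 3*r - 4)/(r - 6)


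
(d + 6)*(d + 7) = d^2 + 13*d + 42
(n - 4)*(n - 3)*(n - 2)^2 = n^4 - 11*n^3 + 44*n^2 - 76*n + 48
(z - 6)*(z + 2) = z^2 - 4*z - 12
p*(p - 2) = p^2 - 2*p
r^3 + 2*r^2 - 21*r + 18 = (r - 3)*(r - 1)*(r + 6)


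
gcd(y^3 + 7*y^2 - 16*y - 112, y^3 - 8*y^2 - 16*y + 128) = y^2 - 16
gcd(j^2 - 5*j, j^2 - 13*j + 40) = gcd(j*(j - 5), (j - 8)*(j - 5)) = j - 5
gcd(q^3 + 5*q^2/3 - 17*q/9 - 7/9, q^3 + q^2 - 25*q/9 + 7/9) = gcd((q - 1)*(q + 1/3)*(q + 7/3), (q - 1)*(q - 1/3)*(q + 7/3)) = q^2 + 4*q/3 - 7/3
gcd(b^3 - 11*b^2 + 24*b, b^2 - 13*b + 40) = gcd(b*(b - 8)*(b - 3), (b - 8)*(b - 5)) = b - 8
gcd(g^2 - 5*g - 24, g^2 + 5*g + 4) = 1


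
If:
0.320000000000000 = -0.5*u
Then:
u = -0.64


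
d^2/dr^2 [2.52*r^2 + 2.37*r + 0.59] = 5.04000000000000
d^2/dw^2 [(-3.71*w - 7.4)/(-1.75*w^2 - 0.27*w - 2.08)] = ((3.5*w + 0.27)*(3.71*w + 7.4)*(7.0*w + 0.54) - (38.955*w + 27.9034)*(1.75*w^2 + 0.27*w + 2.08))/(1.75*w^2 + 0.27*w + 2.08)^3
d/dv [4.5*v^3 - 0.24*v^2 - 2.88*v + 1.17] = 13.5*v^2 - 0.48*v - 2.88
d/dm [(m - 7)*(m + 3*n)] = 2*m + 3*n - 7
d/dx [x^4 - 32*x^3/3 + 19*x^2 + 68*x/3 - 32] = 4*x^3 - 32*x^2 + 38*x + 68/3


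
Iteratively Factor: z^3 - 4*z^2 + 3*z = (z - 1)*(z^2 - 3*z) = z*(z - 1)*(z - 3)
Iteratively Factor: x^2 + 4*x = (x + 4)*(x)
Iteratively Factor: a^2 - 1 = (a + 1)*(a - 1)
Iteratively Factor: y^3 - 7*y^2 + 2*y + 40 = (y + 2)*(y^2 - 9*y + 20) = (y - 5)*(y + 2)*(y - 4)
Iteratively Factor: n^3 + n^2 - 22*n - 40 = (n - 5)*(n^2 + 6*n + 8) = (n - 5)*(n + 2)*(n + 4)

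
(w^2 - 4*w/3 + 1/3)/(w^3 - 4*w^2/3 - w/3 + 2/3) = (3*w - 1)/(3*w^2 - w - 2)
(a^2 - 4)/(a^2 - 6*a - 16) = (a - 2)/(a - 8)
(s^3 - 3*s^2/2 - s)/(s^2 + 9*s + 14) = s*(2*s^2 - 3*s - 2)/(2*(s^2 + 9*s + 14))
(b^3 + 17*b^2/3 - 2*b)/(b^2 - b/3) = b + 6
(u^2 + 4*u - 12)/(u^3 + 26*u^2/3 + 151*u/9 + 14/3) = 9*(u - 2)/(9*u^2 + 24*u + 7)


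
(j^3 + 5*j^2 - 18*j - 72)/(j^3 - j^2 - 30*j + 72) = (j + 3)/(j - 3)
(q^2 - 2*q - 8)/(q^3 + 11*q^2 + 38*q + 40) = (q - 4)/(q^2 + 9*q + 20)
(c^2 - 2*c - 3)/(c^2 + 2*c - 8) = (c^2 - 2*c - 3)/(c^2 + 2*c - 8)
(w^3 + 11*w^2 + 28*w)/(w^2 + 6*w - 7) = w*(w + 4)/(w - 1)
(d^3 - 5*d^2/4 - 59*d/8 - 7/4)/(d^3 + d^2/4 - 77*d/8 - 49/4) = (4*d + 1)/(4*d + 7)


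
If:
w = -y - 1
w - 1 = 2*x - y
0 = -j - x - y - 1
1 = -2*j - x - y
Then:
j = 0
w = -1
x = -1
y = 0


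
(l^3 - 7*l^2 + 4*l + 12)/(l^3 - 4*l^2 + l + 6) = (l - 6)/(l - 3)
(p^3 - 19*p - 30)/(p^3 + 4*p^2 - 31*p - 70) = (p + 3)/(p + 7)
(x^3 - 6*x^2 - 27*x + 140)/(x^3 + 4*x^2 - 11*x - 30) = (x^2 - 11*x + 28)/(x^2 - x - 6)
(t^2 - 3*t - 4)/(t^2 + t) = (t - 4)/t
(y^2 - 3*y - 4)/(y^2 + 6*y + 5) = (y - 4)/(y + 5)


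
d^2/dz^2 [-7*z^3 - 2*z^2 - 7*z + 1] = -42*z - 4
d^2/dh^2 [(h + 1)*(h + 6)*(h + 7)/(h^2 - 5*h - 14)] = 8*(41*h^3 + 231*h^2 + 567*h + 133)/(h^6 - 15*h^5 + 33*h^4 + 295*h^3 - 462*h^2 - 2940*h - 2744)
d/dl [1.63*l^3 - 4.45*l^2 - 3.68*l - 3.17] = 4.89*l^2 - 8.9*l - 3.68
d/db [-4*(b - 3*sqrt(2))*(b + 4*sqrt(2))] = -8*b - 4*sqrt(2)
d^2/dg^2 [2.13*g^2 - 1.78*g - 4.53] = 4.26000000000000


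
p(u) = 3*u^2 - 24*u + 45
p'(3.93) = -0.42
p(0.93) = 25.27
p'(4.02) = 0.12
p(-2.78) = 134.91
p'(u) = 6*u - 24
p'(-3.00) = -42.00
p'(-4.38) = -50.28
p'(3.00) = -6.00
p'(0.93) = -18.42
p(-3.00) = 144.00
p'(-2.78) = -40.68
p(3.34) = -1.69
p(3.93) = -2.99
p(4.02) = -3.00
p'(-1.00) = -30.00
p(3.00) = 0.00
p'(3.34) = -3.96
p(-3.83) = 180.93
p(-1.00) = 72.00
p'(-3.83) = -46.98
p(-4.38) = 207.67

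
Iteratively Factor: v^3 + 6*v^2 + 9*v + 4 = (v + 4)*(v^2 + 2*v + 1) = (v + 1)*(v + 4)*(v + 1)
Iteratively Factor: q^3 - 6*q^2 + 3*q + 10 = (q + 1)*(q^2 - 7*q + 10) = (q - 2)*(q + 1)*(q - 5)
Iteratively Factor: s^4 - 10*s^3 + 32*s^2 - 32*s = (s - 4)*(s^3 - 6*s^2 + 8*s) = (s - 4)*(s - 2)*(s^2 - 4*s) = s*(s - 4)*(s - 2)*(s - 4)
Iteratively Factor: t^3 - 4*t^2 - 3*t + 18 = (t + 2)*(t^2 - 6*t + 9) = (t - 3)*(t + 2)*(t - 3)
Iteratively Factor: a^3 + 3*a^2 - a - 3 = (a - 1)*(a^2 + 4*a + 3) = (a - 1)*(a + 3)*(a + 1)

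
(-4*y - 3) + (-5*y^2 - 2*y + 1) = -5*y^2 - 6*y - 2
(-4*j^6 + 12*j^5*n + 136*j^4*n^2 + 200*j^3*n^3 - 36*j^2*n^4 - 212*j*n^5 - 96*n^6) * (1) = -4*j^6 + 12*j^5*n + 136*j^4*n^2 + 200*j^3*n^3 - 36*j^2*n^4 - 212*j*n^5 - 96*n^6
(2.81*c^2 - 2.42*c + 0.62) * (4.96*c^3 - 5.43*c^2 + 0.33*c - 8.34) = 13.9376*c^5 - 27.2615*c^4 + 17.1431*c^3 - 27.6006*c^2 + 20.3874*c - 5.1708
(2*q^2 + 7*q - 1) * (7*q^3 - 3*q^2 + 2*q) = 14*q^5 + 43*q^4 - 24*q^3 + 17*q^2 - 2*q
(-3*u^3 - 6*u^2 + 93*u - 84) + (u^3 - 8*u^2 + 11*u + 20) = -2*u^3 - 14*u^2 + 104*u - 64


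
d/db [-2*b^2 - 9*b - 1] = -4*b - 9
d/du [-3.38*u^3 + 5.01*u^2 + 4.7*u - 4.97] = -10.14*u^2 + 10.02*u + 4.7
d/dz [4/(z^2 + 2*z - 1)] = 8*(-z - 1)/(z^2 + 2*z - 1)^2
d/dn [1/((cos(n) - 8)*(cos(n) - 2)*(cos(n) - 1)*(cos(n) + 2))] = (4*cos(n)^3 - 27*cos(n)^2 + 8*cos(n) + 36)*sin(n)/((cos(n) - 8)^2*(cos(n) - 2)^2*(cos(n) - 1)^2*(cos(n) + 2)^2)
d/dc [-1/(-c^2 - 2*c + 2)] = 2*(-c - 1)/(c^2 + 2*c - 2)^2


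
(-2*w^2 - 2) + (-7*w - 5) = -2*w^2 - 7*w - 7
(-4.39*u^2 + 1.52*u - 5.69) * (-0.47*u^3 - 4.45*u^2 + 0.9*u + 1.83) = 2.0633*u^5 + 18.8211*u^4 - 8.0407*u^3 + 18.6548*u^2 - 2.3394*u - 10.4127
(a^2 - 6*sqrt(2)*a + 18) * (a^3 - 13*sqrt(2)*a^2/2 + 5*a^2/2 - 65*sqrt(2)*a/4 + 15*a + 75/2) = a^5 - 25*sqrt(2)*a^4/2 + 5*a^4/2 - 125*sqrt(2)*a^3/4 + 111*a^3 - 207*sqrt(2)*a^2 + 555*a^2/2 - 1035*sqrt(2)*a/2 + 270*a + 675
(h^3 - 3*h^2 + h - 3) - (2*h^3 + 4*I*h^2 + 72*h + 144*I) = -h^3 - 3*h^2 - 4*I*h^2 - 71*h - 3 - 144*I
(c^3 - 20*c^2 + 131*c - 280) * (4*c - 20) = 4*c^4 - 100*c^3 + 924*c^2 - 3740*c + 5600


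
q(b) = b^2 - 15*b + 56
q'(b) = 2*b - 15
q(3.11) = 19.02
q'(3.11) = -8.78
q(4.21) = 10.57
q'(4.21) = -6.58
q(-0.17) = 58.58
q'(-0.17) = -15.34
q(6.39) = 0.98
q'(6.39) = -2.22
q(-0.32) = 60.90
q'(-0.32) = -15.64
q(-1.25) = 76.31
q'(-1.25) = -17.50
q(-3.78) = 126.99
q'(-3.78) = -22.56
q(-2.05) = 90.95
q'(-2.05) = -19.10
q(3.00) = 20.00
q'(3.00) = -9.00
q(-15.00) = 506.00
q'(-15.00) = -45.00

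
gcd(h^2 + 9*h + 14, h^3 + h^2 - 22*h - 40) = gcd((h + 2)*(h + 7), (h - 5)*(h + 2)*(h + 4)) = h + 2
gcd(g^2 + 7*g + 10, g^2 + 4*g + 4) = g + 2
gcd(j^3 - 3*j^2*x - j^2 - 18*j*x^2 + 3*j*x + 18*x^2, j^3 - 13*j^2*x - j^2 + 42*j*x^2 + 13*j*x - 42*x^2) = -j^2 + 6*j*x + j - 6*x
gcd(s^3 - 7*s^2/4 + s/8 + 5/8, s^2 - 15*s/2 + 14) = 1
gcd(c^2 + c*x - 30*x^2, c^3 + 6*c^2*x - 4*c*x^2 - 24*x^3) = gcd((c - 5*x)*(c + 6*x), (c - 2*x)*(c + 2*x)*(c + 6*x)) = c + 6*x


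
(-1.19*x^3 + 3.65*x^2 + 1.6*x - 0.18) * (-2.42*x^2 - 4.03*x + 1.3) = 2.8798*x^5 - 4.0373*x^4 - 20.1285*x^3 - 1.2674*x^2 + 2.8054*x - 0.234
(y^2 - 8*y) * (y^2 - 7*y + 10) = y^4 - 15*y^3 + 66*y^2 - 80*y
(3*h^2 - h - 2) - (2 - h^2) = 4*h^2 - h - 4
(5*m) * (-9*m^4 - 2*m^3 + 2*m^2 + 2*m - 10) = -45*m^5 - 10*m^4 + 10*m^3 + 10*m^2 - 50*m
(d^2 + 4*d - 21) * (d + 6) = d^3 + 10*d^2 + 3*d - 126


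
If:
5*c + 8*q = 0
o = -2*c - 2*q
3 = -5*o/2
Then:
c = 8/5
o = -6/5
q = -1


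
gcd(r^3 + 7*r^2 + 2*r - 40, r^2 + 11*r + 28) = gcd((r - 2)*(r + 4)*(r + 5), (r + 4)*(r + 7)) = r + 4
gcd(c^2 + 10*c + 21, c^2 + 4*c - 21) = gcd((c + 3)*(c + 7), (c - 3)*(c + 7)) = c + 7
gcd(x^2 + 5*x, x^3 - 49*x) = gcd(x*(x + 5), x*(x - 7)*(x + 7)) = x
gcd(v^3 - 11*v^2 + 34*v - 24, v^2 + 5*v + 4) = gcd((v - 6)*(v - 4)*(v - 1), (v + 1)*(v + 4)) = 1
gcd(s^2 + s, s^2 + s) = s^2 + s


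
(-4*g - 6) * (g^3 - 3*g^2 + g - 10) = -4*g^4 + 6*g^3 + 14*g^2 + 34*g + 60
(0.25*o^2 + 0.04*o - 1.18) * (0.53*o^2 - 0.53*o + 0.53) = 0.1325*o^4 - 0.1113*o^3 - 0.5141*o^2 + 0.6466*o - 0.6254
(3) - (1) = 2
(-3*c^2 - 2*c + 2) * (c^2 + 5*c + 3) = -3*c^4 - 17*c^3 - 17*c^2 + 4*c + 6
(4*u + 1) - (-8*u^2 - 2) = 8*u^2 + 4*u + 3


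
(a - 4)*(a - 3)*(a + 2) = a^3 - 5*a^2 - 2*a + 24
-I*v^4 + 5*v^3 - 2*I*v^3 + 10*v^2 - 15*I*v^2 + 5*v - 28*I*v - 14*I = (v + 1)*(v - 2*I)*(v + 7*I)*(-I*v - I)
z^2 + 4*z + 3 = (z + 1)*(z + 3)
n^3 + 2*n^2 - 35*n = n*(n - 5)*(n + 7)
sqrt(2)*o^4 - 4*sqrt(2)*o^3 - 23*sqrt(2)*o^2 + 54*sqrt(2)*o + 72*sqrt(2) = (o - 6)*(o - 3)*(o + 4)*(sqrt(2)*o + sqrt(2))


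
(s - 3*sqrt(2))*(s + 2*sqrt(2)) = s^2 - sqrt(2)*s - 12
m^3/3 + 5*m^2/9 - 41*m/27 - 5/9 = (m/3 + 1)*(m - 5/3)*(m + 1/3)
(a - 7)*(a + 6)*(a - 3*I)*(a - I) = a^4 - a^3 - 4*I*a^3 - 45*a^2 + 4*I*a^2 + 3*a + 168*I*a + 126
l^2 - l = l*(l - 1)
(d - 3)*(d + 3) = d^2 - 9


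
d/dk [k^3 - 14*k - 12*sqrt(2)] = 3*k^2 - 14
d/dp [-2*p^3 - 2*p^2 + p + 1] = -6*p^2 - 4*p + 1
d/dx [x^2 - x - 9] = 2*x - 1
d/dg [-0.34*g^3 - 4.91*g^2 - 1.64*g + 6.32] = -1.02*g^2 - 9.82*g - 1.64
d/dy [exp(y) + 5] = exp(y)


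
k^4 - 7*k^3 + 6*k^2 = k^2*(k - 6)*(k - 1)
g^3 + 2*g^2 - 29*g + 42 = (g - 3)*(g - 2)*(g + 7)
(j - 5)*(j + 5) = j^2 - 25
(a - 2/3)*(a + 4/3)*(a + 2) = a^3 + 8*a^2/3 + 4*a/9 - 16/9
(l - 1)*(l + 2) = l^2 + l - 2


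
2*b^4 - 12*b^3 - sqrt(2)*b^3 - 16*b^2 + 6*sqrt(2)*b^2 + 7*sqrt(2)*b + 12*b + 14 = (b - 7)*(b - sqrt(2))*(sqrt(2)*b + 1)*(sqrt(2)*b + sqrt(2))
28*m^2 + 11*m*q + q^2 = (4*m + q)*(7*m + q)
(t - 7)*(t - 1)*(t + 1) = t^3 - 7*t^2 - t + 7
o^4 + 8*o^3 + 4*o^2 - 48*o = o*(o - 2)*(o + 4)*(o + 6)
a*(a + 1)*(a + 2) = a^3 + 3*a^2 + 2*a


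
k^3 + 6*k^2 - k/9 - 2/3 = (k - 1/3)*(k + 1/3)*(k + 6)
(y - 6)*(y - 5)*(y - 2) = y^3 - 13*y^2 + 52*y - 60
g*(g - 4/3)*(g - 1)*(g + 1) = g^4 - 4*g^3/3 - g^2 + 4*g/3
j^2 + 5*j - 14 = (j - 2)*(j + 7)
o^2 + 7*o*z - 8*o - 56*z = (o - 8)*(o + 7*z)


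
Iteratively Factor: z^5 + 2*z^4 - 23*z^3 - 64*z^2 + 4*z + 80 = (z + 4)*(z^4 - 2*z^3 - 15*z^2 - 4*z + 20) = (z + 2)*(z + 4)*(z^3 - 4*z^2 - 7*z + 10) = (z + 2)^2*(z + 4)*(z^2 - 6*z + 5) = (z - 1)*(z + 2)^2*(z + 4)*(z - 5)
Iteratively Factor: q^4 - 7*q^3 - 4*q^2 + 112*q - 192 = (q - 4)*(q^3 - 3*q^2 - 16*q + 48) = (q - 4)*(q + 4)*(q^2 - 7*q + 12) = (q - 4)^2*(q + 4)*(q - 3)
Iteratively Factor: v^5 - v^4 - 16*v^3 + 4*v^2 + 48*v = (v)*(v^4 - v^3 - 16*v^2 + 4*v + 48) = v*(v - 2)*(v^3 + v^2 - 14*v - 24) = v*(v - 4)*(v - 2)*(v^2 + 5*v + 6) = v*(v - 4)*(v - 2)*(v + 3)*(v + 2)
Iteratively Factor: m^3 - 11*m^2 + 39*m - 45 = (m - 5)*(m^2 - 6*m + 9) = (m - 5)*(m - 3)*(m - 3)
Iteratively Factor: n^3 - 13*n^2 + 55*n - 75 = (n - 5)*(n^2 - 8*n + 15) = (n - 5)^2*(n - 3)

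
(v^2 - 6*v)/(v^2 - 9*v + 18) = v/(v - 3)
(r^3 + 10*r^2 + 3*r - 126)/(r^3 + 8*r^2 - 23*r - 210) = (r - 3)/(r - 5)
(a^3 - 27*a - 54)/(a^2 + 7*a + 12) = (a^2 - 3*a - 18)/(a + 4)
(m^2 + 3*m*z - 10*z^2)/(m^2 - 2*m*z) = (m + 5*z)/m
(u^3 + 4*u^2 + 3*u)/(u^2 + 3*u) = u + 1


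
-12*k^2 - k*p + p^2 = (-4*k + p)*(3*k + p)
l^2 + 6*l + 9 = (l + 3)^2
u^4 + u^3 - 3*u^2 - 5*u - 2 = (u - 2)*(u + 1)^3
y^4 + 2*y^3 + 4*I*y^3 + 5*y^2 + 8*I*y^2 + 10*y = y*(y + 2)*(y - I)*(y + 5*I)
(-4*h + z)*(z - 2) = -4*h*z + 8*h + z^2 - 2*z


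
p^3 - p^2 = p^2*(p - 1)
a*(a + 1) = a^2 + a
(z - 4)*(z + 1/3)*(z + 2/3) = z^3 - 3*z^2 - 34*z/9 - 8/9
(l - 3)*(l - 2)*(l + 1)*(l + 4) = l^4 - 15*l^2 + 10*l + 24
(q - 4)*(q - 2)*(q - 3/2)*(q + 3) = q^4 - 9*q^3/2 - 11*q^2/2 + 39*q - 36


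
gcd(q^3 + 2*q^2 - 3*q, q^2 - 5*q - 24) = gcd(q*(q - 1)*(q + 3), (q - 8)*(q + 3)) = q + 3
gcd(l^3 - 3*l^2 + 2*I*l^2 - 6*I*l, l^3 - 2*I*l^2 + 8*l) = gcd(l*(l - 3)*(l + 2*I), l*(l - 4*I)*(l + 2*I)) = l^2 + 2*I*l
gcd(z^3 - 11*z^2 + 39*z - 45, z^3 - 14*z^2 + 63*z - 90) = z^2 - 8*z + 15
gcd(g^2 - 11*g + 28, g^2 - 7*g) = g - 7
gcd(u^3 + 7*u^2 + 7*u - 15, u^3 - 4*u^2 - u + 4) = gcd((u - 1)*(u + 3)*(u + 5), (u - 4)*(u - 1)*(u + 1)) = u - 1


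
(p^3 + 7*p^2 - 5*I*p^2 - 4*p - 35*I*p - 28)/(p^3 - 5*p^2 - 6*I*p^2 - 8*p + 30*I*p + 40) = (p^2 + p*(7 - I) - 7*I)/(p^2 - p*(5 + 2*I) + 10*I)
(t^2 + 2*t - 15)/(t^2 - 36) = (t^2 + 2*t - 15)/(t^2 - 36)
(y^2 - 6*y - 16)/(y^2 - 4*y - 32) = (y + 2)/(y + 4)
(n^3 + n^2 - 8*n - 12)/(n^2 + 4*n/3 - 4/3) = 3*(n^2 - n - 6)/(3*n - 2)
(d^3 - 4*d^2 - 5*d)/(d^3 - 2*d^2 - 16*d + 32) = d*(d^2 - 4*d - 5)/(d^3 - 2*d^2 - 16*d + 32)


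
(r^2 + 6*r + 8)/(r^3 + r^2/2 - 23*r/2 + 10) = 2*(r + 2)/(2*r^2 - 7*r + 5)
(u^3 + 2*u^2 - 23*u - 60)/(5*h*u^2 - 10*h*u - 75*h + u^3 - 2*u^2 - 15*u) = (u + 4)/(5*h + u)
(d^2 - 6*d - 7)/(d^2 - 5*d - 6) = (d - 7)/(d - 6)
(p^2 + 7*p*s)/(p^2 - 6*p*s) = (p + 7*s)/(p - 6*s)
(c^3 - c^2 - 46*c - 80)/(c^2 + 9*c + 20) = (c^2 - 6*c - 16)/(c + 4)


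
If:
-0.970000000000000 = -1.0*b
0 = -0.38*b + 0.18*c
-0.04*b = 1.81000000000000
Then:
No Solution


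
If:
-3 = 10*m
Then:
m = -3/10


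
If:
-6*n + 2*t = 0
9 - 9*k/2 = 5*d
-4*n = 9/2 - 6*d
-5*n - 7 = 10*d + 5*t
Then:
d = 31/80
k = 113/72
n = -87/160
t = -261/160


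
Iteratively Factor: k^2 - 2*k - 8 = (k + 2)*(k - 4)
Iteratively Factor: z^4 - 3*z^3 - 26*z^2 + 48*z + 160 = (z + 4)*(z^3 - 7*z^2 + 2*z + 40) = (z - 4)*(z + 4)*(z^2 - 3*z - 10) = (z - 4)*(z + 2)*(z + 4)*(z - 5)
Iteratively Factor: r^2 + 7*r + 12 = (r + 4)*(r + 3)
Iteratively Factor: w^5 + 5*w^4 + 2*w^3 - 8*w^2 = (w + 2)*(w^4 + 3*w^3 - 4*w^2) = (w + 2)*(w + 4)*(w^3 - w^2) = w*(w + 2)*(w + 4)*(w^2 - w) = w*(w - 1)*(w + 2)*(w + 4)*(w)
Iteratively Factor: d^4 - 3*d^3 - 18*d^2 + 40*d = (d - 5)*(d^3 + 2*d^2 - 8*d) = (d - 5)*(d - 2)*(d^2 + 4*d) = (d - 5)*(d - 2)*(d + 4)*(d)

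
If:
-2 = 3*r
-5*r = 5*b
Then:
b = 2/3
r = -2/3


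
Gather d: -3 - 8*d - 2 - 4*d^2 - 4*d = -4*d^2 - 12*d - 5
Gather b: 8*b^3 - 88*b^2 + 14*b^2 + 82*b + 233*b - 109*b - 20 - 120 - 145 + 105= 8*b^3 - 74*b^2 + 206*b - 180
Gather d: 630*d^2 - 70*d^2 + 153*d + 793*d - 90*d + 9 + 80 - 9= 560*d^2 + 856*d + 80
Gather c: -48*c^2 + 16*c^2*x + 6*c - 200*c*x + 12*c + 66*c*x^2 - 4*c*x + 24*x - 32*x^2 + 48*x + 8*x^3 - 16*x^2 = c^2*(16*x - 48) + c*(66*x^2 - 204*x + 18) + 8*x^3 - 48*x^2 + 72*x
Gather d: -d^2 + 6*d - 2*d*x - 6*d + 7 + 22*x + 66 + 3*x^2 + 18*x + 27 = -d^2 - 2*d*x + 3*x^2 + 40*x + 100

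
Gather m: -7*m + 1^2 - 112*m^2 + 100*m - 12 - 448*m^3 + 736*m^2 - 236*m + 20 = -448*m^3 + 624*m^2 - 143*m + 9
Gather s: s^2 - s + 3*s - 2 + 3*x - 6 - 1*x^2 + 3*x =s^2 + 2*s - x^2 + 6*x - 8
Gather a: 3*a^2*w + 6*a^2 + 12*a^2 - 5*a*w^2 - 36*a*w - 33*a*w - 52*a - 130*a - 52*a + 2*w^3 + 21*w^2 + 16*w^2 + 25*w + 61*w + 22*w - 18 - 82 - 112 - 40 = a^2*(3*w + 18) + a*(-5*w^2 - 69*w - 234) + 2*w^3 + 37*w^2 + 108*w - 252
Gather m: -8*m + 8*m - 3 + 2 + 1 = 0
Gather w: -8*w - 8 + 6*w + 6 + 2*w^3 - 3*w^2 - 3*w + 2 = 2*w^3 - 3*w^2 - 5*w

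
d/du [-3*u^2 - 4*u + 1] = -6*u - 4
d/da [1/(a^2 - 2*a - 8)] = 2*(1 - a)/(-a^2 + 2*a + 8)^2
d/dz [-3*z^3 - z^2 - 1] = z*(-9*z - 2)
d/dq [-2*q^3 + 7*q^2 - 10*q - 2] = -6*q^2 + 14*q - 10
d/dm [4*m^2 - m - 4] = 8*m - 1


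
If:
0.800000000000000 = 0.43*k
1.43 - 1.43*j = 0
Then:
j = 1.00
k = 1.86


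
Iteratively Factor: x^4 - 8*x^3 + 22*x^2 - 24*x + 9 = (x - 3)*(x^3 - 5*x^2 + 7*x - 3) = (x - 3)*(x - 1)*(x^2 - 4*x + 3) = (x - 3)^2*(x - 1)*(x - 1)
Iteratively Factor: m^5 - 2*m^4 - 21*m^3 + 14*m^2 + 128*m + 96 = (m - 4)*(m^4 + 2*m^3 - 13*m^2 - 38*m - 24) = (m - 4)*(m + 1)*(m^3 + m^2 - 14*m - 24) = (m - 4)^2*(m + 1)*(m^2 + 5*m + 6) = (m - 4)^2*(m + 1)*(m + 2)*(m + 3)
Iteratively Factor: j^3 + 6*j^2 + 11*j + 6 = (j + 2)*(j^2 + 4*j + 3) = (j + 2)*(j + 3)*(j + 1)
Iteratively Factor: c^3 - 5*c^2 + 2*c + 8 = (c - 2)*(c^2 - 3*c - 4) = (c - 2)*(c + 1)*(c - 4)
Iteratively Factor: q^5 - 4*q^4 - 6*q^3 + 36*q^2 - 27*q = (q - 1)*(q^4 - 3*q^3 - 9*q^2 + 27*q) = (q - 3)*(q - 1)*(q^3 - 9*q) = q*(q - 3)*(q - 1)*(q^2 - 9) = q*(q - 3)^2*(q - 1)*(q + 3)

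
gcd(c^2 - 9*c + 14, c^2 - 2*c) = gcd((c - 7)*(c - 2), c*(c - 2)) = c - 2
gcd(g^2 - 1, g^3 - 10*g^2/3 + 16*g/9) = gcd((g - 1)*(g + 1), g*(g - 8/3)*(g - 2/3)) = 1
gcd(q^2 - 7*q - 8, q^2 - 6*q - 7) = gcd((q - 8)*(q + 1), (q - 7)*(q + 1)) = q + 1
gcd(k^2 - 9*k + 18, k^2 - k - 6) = k - 3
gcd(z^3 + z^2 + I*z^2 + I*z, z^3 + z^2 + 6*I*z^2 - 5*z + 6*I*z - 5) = z^2 + z*(1 + I) + I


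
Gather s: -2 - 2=-4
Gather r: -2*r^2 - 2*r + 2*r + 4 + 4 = 8 - 2*r^2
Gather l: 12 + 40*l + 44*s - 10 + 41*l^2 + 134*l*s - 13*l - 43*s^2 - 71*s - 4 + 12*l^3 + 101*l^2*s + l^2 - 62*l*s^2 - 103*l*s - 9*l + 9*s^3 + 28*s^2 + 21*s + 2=12*l^3 + l^2*(101*s + 42) + l*(-62*s^2 + 31*s + 18) + 9*s^3 - 15*s^2 - 6*s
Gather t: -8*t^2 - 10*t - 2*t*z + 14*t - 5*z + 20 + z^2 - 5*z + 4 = -8*t^2 + t*(4 - 2*z) + z^2 - 10*z + 24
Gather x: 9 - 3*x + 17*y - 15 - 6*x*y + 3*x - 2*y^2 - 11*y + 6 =-6*x*y - 2*y^2 + 6*y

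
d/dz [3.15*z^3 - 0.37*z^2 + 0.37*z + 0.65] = 9.45*z^2 - 0.74*z + 0.37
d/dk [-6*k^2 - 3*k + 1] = -12*k - 3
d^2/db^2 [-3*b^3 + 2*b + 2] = -18*b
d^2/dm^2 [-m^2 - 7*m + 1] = -2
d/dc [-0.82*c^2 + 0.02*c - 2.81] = 0.02 - 1.64*c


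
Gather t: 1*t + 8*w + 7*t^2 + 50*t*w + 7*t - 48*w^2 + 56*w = 7*t^2 + t*(50*w + 8) - 48*w^2 + 64*w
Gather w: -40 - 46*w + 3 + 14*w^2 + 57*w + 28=14*w^2 + 11*w - 9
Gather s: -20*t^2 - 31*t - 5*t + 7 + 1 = -20*t^2 - 36*t + 8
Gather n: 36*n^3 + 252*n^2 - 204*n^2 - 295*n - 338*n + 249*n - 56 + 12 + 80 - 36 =36*n^3 + 48*n^2 - 384*n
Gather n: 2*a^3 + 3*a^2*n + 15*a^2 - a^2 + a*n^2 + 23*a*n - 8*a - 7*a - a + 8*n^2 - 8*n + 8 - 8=2*a^3 + 14*a^2 - 16*a + n^2*(a + 8) + n*(3*a^2 + 23*a - 8)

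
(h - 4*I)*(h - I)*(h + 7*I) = h^3 + 2*I*h^2 + 31*h - 28*I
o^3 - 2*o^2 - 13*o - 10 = (o - 5)*(o + 1)*(o + 2)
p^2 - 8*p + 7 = (p - 7)*(p - 1)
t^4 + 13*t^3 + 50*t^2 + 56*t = t*(t + 2)*(t + 4)*(t + 7)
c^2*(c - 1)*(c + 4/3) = c^4 + c^3/3 - 4*c^2/3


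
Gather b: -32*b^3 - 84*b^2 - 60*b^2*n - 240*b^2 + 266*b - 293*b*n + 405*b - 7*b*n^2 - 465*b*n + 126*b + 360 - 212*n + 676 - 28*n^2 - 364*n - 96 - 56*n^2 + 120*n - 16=-32*b^3 + b^2*(-60*n - 324) + b*(-7*n^2 - 758*n + 797) - 84*n^2 - 456*n + 924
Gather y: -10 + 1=-9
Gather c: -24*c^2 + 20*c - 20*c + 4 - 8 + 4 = -24*c^2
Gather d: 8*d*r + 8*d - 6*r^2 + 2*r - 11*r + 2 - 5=d*(8*r + 8) - 6*r^2 - 9*r - 3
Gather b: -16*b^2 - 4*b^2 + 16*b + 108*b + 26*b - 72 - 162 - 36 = -20*b^2 + 150*b - 270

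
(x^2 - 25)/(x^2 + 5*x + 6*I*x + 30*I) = (x - 5)/(x + 6*I)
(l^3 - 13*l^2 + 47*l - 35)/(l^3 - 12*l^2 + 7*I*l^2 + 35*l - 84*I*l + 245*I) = (l - 1)/(l + 7*I)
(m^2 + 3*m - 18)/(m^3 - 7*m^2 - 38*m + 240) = (m - 3)/(m^2 - 13*m + 40)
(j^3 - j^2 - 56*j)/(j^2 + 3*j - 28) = j*(j - 8)/(j - 4)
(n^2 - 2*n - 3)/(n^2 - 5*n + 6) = (n + 1)/(n - 2)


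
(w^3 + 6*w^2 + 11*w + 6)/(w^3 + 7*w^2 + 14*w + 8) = (w + 3)/(w + 4)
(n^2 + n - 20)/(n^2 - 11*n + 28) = (n + 5)/(n - 7)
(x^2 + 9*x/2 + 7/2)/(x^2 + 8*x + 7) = (x + 7/2)/(x + 7)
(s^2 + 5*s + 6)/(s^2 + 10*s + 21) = (s + 2)/(s + 7)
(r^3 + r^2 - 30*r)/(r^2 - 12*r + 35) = r*(r + 6)/(r - 7)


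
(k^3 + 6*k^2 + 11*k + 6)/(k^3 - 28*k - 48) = (k^2 + 4*k + 3)/(k^2 - 2*k - 24)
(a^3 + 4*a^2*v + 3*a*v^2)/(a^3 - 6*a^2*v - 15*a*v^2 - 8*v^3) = a*(-a - 3*v)/(-a^2 + 7*a*v + 8*v^2)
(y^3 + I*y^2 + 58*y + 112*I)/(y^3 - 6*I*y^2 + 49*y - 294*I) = (y^2 - 6*I*y + 16)/(y^2 - 13*I*y - 42)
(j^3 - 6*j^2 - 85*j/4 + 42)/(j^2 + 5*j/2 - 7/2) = (j^2 - 19*j/2 + 12)/(j - 1)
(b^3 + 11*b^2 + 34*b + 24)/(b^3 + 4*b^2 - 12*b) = (b^2 + 5*b + 4)/(b*(b - 2))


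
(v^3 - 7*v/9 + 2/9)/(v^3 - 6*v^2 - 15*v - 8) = (v^2 - v + 2/9)/(v^2 - 7*v - 8)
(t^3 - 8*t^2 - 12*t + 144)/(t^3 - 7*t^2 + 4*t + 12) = (t^2 - 2*t - 24)/(t^2 - t - 2)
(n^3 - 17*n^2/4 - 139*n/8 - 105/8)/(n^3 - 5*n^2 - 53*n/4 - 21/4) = (4*n + 5)/(2*(2*n + 1))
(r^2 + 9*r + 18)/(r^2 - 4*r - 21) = (r + 6)/(r - 7)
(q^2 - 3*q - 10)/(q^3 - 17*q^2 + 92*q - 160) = (q + 2)/(q^2 - 12*q + 32)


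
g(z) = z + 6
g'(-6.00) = 1.00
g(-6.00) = 0.00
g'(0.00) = 1.00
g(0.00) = 6.00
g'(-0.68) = 1.00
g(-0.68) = 5.32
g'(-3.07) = 1.00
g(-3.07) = 2.93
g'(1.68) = 1.00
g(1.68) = 7.68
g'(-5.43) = 1.00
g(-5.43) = 0.57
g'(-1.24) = 1.00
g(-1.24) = 4.76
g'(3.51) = 1.00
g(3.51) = 9.51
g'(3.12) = 1.00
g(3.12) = 9.12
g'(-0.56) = 1.00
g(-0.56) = 5.44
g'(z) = 1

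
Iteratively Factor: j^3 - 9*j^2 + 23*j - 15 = (j - 1)*(j^2 - 8*j + 15) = (j - 5)*(j - 1)*(j - 3)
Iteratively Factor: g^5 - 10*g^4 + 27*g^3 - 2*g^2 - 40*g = (g - 2)*(g^4 - 8*g^3 + 11*g^2 + 20*g) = (g - 5)*(g - 2)*(g^3 - 3*g^2 - 4*g) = (g - 5)*(g - 2)*(g + 1)*(g^2 - 4*g) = (g - 5)*(g - 4)*(g - 2)*(g + 1)*(g)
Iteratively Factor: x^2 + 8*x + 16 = (x + 4)*(x + 4)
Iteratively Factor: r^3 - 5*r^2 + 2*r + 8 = (r - 2)*(r^2 - 3*r - 4) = (r - 4)*(r - 2)*(r + 1)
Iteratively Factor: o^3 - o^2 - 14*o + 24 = (o - 2)*(o^2 + o - 12) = (o - 2)*(o + 4)*(o - 3)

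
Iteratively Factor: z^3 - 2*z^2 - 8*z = (z + 2)*(z^2 - 4*z) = (z - 4)*(z + 2)*(z)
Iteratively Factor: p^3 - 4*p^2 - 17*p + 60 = (p + 4)*(p^2 - 8*p + 15) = (p - 3)*(p + 4)*(p - 5)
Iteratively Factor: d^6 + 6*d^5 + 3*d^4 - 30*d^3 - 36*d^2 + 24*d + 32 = (d + 1)*(d^5 + 5*d^4 - 2*d^3 - 28*d^2 - 8*d + 32) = (d + 1)*(d + 4)*(d^4 + d^3 - 6*d^2 - 4*d + 8) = (d + 1)*(d + 2)*(d + 4)*(d^3 - d^2 - 4*d + 4) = (d + 1)*(d + 2)^2*(d + 4)*(d^2 - 3*d + 2) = (d - 2)*(d + 1)*(d + 2)^2*(d + 4)*(d - 1)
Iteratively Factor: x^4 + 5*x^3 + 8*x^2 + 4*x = (x)*(x^3 + 5*x^2 + 8*x + 4) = x*(x + 2)*(x^2 + 3*x + 2) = x*(x + 2)^2*(x + 1)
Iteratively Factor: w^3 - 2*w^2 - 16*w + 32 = (w + 4)*(w^2 - 6*w + 8) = (w - 2)*(w + 4)*(w - 4)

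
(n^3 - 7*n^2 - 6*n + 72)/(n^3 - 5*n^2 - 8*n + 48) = (n - 6)/(n - 4)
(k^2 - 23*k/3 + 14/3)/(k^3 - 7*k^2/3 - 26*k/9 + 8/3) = 3*(k - 7)/(3*k^2 - 5*k - 12)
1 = 1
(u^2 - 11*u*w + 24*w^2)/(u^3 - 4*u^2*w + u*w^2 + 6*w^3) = (u - 8*w)/(u^2 - u*w - 2*w^2)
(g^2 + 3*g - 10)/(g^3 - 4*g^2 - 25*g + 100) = (g - 2)/(g^2 - 9*g + 20)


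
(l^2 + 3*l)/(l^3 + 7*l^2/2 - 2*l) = 2*(l + 3)/(2*l^2 + 7*l - 4)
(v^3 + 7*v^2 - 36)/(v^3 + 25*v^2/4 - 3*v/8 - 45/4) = 8*(v^2 + v - 6)/(8*v^2 + 2*v - 15)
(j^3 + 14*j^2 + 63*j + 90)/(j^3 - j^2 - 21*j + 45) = (j^2 + 9*j + 18)/(j^2 - 6*j + 9)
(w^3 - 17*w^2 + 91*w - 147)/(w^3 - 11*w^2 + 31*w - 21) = (w - 7)/(w - 1)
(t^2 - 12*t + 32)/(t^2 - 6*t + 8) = (t - 8)/(t - 2)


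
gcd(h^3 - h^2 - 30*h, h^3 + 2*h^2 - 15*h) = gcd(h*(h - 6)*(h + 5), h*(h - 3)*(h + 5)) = h^2 + 5*h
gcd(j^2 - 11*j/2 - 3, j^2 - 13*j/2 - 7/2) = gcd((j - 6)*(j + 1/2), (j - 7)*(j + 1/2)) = j + 1/2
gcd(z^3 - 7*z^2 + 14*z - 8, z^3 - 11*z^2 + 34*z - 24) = z^2 - 5*z + 4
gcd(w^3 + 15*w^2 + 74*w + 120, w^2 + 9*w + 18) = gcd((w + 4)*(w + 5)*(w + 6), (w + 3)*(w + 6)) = w + 6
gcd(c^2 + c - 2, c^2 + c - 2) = c^2 + c - 2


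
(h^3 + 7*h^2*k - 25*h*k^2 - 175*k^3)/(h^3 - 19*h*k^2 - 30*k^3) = (h^2 + 12*h*k + 35*k^2)/(h^2 + 5*h*k + 6*k^2)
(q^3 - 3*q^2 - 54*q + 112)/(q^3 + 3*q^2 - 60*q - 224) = (q - 2)/(q + 4)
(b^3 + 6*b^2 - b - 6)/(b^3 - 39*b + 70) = (b^3 + 6*b^2 - b - 6)/(b^3 - 39*b + 70)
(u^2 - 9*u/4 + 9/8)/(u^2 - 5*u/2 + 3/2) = (u - 3/4)/(u - 1)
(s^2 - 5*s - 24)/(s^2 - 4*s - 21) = (s - 8)/(s - 7)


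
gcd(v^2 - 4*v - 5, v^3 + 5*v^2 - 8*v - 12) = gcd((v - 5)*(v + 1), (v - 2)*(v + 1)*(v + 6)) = v + 1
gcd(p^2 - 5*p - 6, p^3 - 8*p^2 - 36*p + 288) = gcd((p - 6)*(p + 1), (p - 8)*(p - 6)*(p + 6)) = p - 6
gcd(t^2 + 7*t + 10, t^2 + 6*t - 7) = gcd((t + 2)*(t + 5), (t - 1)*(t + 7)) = 1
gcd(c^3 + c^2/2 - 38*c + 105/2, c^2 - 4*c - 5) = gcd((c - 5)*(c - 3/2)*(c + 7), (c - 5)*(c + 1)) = c - 5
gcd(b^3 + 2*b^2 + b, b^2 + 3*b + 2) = b + 1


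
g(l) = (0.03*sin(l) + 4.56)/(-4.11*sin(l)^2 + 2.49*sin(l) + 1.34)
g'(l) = (8.22*sin(l)*cos(l) - 2.49*cos(l))*(0.03*sin(l) + 4.56)/(-4.11*sin(l)^2 + 2.49*sin(l) + 1.34)^2 + 0.03*cos(l)/(-4.11*sin(l)^2 + 2.49*sin(l) + 1.34)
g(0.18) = 2.76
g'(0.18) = -1.65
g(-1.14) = -1.05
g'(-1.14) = -1.01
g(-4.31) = 30.29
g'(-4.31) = -397.48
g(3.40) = 10.46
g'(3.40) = 106.55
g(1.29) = -74.15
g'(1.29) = 1795.35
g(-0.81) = -1.73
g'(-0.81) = -3.86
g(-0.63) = -2.92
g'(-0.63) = -11.17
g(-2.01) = -1.06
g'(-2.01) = 1.05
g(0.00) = 3.40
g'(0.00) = -6.30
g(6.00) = 14.08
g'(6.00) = -199.96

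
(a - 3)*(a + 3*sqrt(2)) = a^2 - 3*a + 3*sqrt(2)*a - 9*sqrt(2)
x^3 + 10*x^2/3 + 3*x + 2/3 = (x + 1/3)*(x + 1)*(x + 2)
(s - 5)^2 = s^2 - 10*s + 25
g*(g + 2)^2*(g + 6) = g^4 + 10*g^3 + 28*g^2 + 24*g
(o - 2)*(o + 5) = o^2 + 3*o - 10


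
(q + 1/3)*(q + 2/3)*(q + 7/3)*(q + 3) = q^4 + 19*q^3/3 + 113*q^2/9 + 221*q/27 + 14/9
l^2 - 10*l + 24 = (l - 6)*(l - 4)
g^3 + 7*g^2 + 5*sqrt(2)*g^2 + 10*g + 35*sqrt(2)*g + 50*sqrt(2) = (g + 2)*(g + 5)*(g + 5*sqrt(2))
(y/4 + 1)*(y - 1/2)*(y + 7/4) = y^3/4 + 21*y^2/16 + 33*y/32 - 7/8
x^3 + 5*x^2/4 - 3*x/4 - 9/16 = (x - 3/4)*(x + 1/2)*(x + 3/2)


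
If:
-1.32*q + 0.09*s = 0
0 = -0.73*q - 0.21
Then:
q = -0.29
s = -4.22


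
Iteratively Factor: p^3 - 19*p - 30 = (p - 5)*(p^2 + 5*p + 6) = (p - 5)*(p + 3)*(p + 2)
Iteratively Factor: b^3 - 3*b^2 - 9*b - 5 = (b + 1)*(b^2 - 4*b - 5) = (b - 5)*(b + 1)*(b + 1)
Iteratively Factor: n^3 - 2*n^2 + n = (n - 1)*(n^2 - n) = (n - 1)^2*(n)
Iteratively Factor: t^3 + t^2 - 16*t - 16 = (t - 4)*(t^2 + 5*t + 4) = (t - 4)*(t + 4)*(t + 1)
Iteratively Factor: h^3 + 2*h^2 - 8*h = (h)*(h^2 + 2*h - 8) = h*(h + 4)*(h - 2)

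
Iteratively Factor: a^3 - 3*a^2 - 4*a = (a + 1)*(a^2 - 4*a) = a*(a + 1)*(a - 4)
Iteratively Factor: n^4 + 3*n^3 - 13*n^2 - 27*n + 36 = (n + 4)*(n^3 - n^2 - 9*n + 9) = (n + 3)*(n + 4)*(n^2 - 4*n + 3) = (n - 3)*(n + 3)*(n + 4)*(n - 1)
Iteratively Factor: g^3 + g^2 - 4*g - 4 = (g - 2)*(g^2 + 3*g + 2) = (g - 2)*(g + 1)*(g + 2)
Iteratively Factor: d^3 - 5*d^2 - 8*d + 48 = (d - 4)*(d^2 - d - 12) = (d - 4)*(d + 3)*(d - 4)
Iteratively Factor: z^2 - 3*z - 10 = (z - 5)*(z + 2)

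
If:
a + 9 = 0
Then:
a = -9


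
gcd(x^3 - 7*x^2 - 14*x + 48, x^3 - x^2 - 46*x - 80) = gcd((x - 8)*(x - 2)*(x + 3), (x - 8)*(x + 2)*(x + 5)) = x - 8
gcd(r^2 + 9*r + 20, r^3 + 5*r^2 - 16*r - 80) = r^2 + 9*r + 20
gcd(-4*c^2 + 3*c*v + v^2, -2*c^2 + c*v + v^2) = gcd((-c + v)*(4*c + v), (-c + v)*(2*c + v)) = -c + v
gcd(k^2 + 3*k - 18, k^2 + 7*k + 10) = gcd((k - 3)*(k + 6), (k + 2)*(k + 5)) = 1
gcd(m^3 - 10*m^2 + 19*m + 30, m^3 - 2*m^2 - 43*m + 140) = m - 5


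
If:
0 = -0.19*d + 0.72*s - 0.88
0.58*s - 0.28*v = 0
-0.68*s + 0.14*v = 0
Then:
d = -4.63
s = 0.00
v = 0.00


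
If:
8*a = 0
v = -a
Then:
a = 0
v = 0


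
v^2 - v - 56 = (v - 8)*(v + 7)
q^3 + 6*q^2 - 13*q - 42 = (q - 3)*(q + 2)*(q + 7)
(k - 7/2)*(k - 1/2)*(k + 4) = k^3 - 57*k/4 + 7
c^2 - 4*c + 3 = (c - 3)*(c - 1)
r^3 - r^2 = r^2*(r - 1)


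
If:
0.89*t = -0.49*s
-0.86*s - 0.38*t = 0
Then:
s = 0.00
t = 0.00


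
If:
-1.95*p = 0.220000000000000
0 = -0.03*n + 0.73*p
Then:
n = -2.75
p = -0.11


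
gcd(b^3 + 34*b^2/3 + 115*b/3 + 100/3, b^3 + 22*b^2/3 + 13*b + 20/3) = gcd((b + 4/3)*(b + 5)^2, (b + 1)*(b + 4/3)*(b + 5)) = b^2 + 19*b/3 + 20/3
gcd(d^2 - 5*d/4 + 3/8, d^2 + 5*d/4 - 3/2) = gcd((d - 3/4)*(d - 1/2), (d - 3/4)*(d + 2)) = d - 3/4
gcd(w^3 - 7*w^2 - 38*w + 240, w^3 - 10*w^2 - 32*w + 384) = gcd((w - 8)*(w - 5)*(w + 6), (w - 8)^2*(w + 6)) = w^2 - 2*w - 48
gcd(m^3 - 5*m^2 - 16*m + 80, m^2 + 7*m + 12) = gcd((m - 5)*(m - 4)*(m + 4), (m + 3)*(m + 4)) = m + 4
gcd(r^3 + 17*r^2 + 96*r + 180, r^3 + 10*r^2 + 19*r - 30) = r^2 + 11*r + 30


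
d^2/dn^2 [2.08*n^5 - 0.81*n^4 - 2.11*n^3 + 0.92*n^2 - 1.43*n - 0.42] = 41.6*n^3 - 9.72*n^2 - 12.66*n + 1.84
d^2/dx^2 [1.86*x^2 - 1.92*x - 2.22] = 3.72000000000000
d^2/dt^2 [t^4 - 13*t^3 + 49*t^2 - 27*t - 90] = 12*t^2 - 78*t + 98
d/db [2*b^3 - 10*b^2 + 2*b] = 6*b^2 - 20*b + 2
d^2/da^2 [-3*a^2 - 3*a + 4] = -6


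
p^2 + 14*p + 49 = (p + 7)^2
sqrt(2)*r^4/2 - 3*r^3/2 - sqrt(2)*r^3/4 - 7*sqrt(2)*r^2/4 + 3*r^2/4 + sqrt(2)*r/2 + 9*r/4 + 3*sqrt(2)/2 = (r/2 + 1/2)*(r - 3/2)*(r - 2*sqrt(2))*(sqrt(2)*r + 1)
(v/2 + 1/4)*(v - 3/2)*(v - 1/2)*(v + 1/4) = v^4/2 - 5*v^3/8 - 5*v^2/16 + 5*v/32 + 3/64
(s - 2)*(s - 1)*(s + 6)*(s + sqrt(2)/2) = s^4 + sqrt(2)*s^3/2 + 3*s^3 - 16*s^2 + 3*sqrt(2)*s^2/2 - 8*sqrt(2)*s + 12*s + 6*sqrt(2)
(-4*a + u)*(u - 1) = -4*a*u + 4*a + u^2 - u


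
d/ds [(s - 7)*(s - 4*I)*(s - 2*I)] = 3*s^2 + s*(-14 - 12*I) - 8 + 42*I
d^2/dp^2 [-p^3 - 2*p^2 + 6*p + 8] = -6*p - 4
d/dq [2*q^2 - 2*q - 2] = 4*q - 2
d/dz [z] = 1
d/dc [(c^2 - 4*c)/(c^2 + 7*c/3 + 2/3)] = 3*(19*c^2 + 4*c - 8)/(9*c^4 + 42*c^3 + 61*c^2 + 28*c + 4)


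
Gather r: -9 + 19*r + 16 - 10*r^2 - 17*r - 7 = -10*r^2 + 2*r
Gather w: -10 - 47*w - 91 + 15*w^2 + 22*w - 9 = 15*w^2 - 25*w - 110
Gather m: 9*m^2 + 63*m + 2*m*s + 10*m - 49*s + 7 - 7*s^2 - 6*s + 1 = 9*m^2 + m*(2*s + 73) - 7*s^2 - 55*s + 8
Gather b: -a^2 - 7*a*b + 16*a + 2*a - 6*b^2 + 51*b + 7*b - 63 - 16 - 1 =-a^2 + 18*a - 6*b^2 + b*(58 - 7*a) - 80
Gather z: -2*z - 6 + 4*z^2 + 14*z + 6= 4*z^2 + 12*z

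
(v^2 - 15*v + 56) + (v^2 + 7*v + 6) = 2*v^2 - 8*v + 62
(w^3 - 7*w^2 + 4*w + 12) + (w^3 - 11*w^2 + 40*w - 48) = 2*w^3 - 18*w^2 + 44*w - 36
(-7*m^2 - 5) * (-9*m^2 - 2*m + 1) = 63*m^4 + 14*m^3 + 38*m^2 + 10*m - 5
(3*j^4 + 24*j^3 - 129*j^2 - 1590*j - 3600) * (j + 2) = 3*j^5 + 30*j^4 - 81*j^3 - 1848*j^2 - 6780*j - 7200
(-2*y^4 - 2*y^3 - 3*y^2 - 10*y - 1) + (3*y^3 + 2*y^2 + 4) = -2*y^4 + y^3 - y^2 - 10*y + 3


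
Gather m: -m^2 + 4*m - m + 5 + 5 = -m^2 + 3*m + 10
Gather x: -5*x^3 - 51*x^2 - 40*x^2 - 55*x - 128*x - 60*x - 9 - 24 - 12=-5*x^3 - 91*x^2 - 243*x - 45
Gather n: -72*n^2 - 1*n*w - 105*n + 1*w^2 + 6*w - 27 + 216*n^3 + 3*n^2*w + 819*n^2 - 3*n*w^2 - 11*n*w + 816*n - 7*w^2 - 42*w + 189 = 216*n^3 + n^2*(3*w + 747) + n*(-3*w^2 - 12*w + 711) - 6*w^2 - 36*w + 162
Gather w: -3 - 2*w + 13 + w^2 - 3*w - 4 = w^2 - 5*w + 6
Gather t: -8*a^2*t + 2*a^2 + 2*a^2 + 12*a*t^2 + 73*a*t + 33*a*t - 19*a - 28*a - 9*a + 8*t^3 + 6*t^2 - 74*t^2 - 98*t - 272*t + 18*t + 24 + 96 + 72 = 4*a^2 - 56*a + 8*t^3 + t^2*(12*a - 68) + t*(-8*a^2 + 106*a - 352) + 192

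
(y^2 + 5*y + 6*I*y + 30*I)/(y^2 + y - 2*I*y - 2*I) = (y^2 + y*(5 + 6*I) + 30*I)/(y^2 + y*(1 - 2*I) - 2*I)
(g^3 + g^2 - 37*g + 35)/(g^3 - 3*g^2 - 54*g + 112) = (g^2 - 6*g + 5)/(g^2 - 10*g + 16)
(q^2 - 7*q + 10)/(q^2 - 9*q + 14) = (q - 5)/(q - 7)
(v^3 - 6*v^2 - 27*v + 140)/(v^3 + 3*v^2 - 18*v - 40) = (v - 7)/(v + 2)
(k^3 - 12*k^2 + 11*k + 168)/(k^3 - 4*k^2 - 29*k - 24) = (k - 7)/(k + 1)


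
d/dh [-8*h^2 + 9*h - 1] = 9 - 16*h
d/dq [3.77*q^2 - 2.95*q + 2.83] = 7.54*q - 2.95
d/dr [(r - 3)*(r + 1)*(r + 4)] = 3*r^2 + 4*r - 11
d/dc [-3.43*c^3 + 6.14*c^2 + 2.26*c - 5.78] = -10.29*c^2 + 12.28*c + 2.26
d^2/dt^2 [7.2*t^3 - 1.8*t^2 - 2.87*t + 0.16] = 43.2*t - 3.6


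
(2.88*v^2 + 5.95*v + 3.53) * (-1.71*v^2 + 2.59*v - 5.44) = -4.9248*v^4 - 2.7153*v^3 - 6.293*v^2 - 23.2253*v - 19.2032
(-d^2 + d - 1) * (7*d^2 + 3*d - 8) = -7*d^4 + 4*d^3 + 4*d^2 - 11*d + 8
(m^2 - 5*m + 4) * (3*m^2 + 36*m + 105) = 3*m^4 + 21*m^3 - 63*m^2 - 381*m + 420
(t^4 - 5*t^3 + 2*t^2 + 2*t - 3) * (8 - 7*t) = -7*t^5 + 43*t^4 - 54*t^3 + 2*t^2 + 37*t - 24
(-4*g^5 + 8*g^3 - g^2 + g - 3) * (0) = 0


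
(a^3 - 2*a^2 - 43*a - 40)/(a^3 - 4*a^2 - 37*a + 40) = (a + 1)/(a - 1)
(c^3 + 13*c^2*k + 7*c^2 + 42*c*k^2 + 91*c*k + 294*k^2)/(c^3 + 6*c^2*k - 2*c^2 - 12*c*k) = (c^2 + 7*c*k + 7*c + 49*k)/(c*(c - 2))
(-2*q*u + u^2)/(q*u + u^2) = (-2*q + u)/(q + u)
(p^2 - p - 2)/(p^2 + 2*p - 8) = (p + 1)/(p + 4)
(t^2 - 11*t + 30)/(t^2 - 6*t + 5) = (t - 6)/(t - 1)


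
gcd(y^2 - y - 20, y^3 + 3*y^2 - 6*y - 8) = y + 4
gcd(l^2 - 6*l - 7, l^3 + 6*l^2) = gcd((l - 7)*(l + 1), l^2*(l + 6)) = 1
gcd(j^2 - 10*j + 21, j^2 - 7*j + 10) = 1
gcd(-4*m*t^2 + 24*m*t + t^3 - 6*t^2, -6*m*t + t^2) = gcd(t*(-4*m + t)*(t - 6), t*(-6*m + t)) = t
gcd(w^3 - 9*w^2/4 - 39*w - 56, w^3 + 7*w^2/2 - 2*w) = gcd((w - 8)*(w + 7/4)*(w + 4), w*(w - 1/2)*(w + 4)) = w + 4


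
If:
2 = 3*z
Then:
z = 2/3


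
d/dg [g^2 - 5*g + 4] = 2*g - 5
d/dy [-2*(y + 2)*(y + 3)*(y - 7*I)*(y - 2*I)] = -8*y^3 + y^2*(-30 + 54*I) + y*(32 + 180*I) + 140 + 108*I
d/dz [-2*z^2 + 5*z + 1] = 5 - 4*z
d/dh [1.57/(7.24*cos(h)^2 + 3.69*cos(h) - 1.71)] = (22.7336*cos(h) + 5.7933)*sin(h)/(7.24*cos(h)^2 + 3.69*cos(h) - 1.71)^2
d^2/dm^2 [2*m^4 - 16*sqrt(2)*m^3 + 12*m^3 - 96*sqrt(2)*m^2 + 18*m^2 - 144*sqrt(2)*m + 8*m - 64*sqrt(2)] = 24*m^2 - 96*sqrt(2)*m + 72*m - 192*sqrt(2) + 36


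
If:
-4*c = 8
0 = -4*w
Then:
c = -2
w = 0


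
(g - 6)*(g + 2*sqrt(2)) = g^2 - 6*g + 2*sqrt(2)*g - 12*sqrt(2)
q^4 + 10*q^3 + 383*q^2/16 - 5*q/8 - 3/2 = (q - 1/4)*(q + 1/4)*(q + 4)*(q + 6)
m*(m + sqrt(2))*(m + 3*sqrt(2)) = m^3 + 4*sqrt(2)*m^2 + 6*m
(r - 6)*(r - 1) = r^2 - 7*r + 6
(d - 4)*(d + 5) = d^2 + d - 20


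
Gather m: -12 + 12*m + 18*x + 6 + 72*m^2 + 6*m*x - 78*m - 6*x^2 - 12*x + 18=72*m^2 + m*(6*x - 66) - 6*x^2 + 6*x + 12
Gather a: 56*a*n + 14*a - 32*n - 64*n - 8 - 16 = a*(56*n + 14) - 96*n - 24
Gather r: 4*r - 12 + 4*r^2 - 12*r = 4*r^2 - 8*r - 12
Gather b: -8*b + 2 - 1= 1 - 8*b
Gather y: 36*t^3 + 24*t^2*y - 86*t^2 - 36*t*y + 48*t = 36*t^3 - 86*t^2 + 48*t + y*(24*t^2 - 36*t)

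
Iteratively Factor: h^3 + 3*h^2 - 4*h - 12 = (h + 3)*(h^2 - 4) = (h + 2)*(h + 3)*(h - 2)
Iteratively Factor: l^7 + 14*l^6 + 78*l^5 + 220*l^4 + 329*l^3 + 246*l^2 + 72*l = (l + 4)*(l^6 + 10*l^5 + 38*l^4 + 68*l^3 + 57*l^2 + 18*l) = l*(l + 4)*(l^5 + 10*l^4 + 38*l^3 + 68*l^2 + 57*l + 18) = l*(l + 2)*(l + 4)*(l^4 + 8*l^3 + 22*l^2 + 24*l + 9) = l*(l + 1)*(l + 2)*(l + 4)*(l^3 + 7*l^2 + 15*l + 9) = l*(l + 1)*(l + 2)*(l + 3)*(l + 4)*(l^2 + 4*l + 3) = l*(l + 1)^2*(l + 2)*(l + 3)*(l + 4)*(l + 3)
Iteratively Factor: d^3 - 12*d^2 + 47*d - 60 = (d - 5)*(d^2 - 7*d + 12) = (d - 5)*(d - 3)*(d - 4)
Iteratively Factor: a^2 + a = (a)*(a + 1)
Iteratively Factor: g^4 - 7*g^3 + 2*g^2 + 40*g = (g - 5)*(g^3 - 2*g^2 - 8*g) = (g - 5)*(g - 4)*(g^2 + 2*g) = g*(g - 5)*(g - 4)*(g + 2)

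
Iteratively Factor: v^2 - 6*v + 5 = (v - 5)*(v - 1)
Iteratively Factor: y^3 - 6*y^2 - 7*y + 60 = (y - 4)*(y^2 - 2*y - 15) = (y - 5)*(y - 4)*(y + 3)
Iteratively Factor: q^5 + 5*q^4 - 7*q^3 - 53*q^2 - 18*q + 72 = (q + 4)*(q^4 + q^3 - 11*q^2 - 9*q + 18) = (q + 2)*(q + 4)*(q^3 - q^2 - 9*q + 9) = (q - 3)*(q + 2)*(q + 4)*(q^2 + 2*q - 3) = (q - 3)*(q - 1)*(q + 2)*(q + 4)*(q + 3)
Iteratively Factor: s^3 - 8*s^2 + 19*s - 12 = (s - 4)*(s^2 - 4*s + 3) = (s - 4)*(s - 3)*(s - 1)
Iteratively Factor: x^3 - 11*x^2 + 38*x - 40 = (x - 2)*(x^2 - 9*x + 20) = (x - 5)*(x - 2)*(x - 4)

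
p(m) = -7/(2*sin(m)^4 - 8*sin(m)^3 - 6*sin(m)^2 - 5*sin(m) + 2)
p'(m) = -7*(-8*sin(m)^3*cos(m) + 24*sin(m)^2*cos(m) + 12*sin(m)*cos(m) + 5*cos(m))/(2*sin(m)^4 - 8*sin(m)^3 - 6*sin(m)^2 - 5*sin(m) + 2)^2 = 7*(8*sin(m)^3 - 24*sin(m)^2 - 12*sin(m) - 5)*cos(m)/(-2*sin(m)^4 + 8*sin(m)^3 + 6*sin(m)^2 + 5*sin(m) - 2)^2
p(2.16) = 0.70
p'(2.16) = 1.06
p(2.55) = 1.82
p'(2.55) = 6.97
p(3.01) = -5.72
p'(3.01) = 32.33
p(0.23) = -15.25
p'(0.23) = -287.69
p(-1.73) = -0.65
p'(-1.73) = 0.24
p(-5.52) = 1.08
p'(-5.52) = -2.64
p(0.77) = 1.06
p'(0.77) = -2.56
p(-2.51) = -1.47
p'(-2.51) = 1.99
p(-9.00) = -1.91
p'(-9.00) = 2.23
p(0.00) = -3.50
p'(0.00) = -8.75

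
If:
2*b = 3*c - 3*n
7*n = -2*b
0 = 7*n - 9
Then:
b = -9/2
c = -12/7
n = 9/7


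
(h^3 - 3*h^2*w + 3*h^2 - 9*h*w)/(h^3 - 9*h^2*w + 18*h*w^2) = (-h - 3)/(-h + 6*w)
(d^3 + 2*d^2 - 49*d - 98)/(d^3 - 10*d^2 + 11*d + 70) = (d + 7)/(d - 5)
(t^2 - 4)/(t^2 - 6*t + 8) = (t + 2)/(t - 4)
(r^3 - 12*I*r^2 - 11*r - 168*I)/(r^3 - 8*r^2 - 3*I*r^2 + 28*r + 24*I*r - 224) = (r^2 - 5*I*r + 24)/(r^2 + 4*r*(-2 + I) - 32*I)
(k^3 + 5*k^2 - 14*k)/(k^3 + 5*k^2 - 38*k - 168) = k*(k - 2)/(k^2 - 2*k - 24)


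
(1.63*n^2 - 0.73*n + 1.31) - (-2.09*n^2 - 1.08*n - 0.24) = 3.72*n^2 + 0.35*n + 1.55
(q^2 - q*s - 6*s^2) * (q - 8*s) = q^3 - 9*q^2*s + 2*q*s^2 + 48*s^3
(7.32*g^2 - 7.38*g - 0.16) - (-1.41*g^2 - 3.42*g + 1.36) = 8.73*g^2 - 3.96*g - 1.52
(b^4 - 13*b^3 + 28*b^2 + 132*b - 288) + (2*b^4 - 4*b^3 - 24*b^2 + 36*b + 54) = 3*b^4 - 17*b^3 + 4*b^2 + 168*b - 234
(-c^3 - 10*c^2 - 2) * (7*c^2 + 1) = -7*c^5 - 70*c^4 - c^3 - 24*c^2 - 2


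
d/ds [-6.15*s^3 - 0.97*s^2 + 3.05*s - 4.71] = -18.45*s^2 - 1.94*s + 3.05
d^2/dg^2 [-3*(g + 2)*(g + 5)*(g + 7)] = -18*g - 84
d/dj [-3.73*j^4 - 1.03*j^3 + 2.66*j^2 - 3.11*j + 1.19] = -14.92*j^3 - 3.09*j^2 + 5.32*j - 3.11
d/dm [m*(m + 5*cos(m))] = -5*m*sin(m) + 2*m + 5*cos(m)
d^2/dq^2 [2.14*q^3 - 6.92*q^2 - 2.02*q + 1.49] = 12.84*q - 13.84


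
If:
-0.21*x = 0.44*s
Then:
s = -0.477272727272727*x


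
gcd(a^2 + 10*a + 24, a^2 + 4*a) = a + 4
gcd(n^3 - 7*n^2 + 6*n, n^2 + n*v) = n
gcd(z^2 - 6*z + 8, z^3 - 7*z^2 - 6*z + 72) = z - 4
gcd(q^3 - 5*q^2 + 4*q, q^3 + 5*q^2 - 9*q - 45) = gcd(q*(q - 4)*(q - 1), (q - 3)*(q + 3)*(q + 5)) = 1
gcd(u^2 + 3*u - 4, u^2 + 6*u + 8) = u + 4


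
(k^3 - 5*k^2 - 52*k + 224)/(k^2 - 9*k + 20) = (k^2 - k - 56)/(k - 5)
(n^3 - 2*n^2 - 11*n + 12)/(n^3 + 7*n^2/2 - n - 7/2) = 2*(n^2 - n - 12)/(2*n^2 + 9*n + 7)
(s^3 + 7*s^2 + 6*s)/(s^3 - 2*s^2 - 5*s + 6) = s*(s^2 + 7*s + 6)/(s^3 - 2*s^2 - 5*s + 6)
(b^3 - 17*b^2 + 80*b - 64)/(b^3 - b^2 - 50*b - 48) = (b^2 - 9*b + 8)/(b^2 + 7*b + 6)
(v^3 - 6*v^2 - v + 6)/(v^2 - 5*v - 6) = v - 1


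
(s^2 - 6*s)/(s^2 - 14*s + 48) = s/(s - 8)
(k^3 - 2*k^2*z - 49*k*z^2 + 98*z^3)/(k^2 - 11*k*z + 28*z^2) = (-k^2 - 5*k*z + 14*z^2)/(-k + 4*z)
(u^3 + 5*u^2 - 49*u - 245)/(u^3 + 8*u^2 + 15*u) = (u^2 - 49)/(u*(u + 3))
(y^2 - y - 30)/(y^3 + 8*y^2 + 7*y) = (y^2 - y - 30)/(y*(y^2 + 8*y + 7))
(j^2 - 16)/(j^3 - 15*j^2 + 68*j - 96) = (j + 4)/(j^2 - 11*j + 24)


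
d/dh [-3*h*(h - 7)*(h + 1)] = -9*h^2 + 36*h + 21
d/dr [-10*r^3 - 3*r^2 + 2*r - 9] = -30*r^2 - 6*r + 2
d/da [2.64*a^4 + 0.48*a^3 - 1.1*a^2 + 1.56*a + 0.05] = 10.56*a^3 + 1.44*a^2 - 2.2*a + 1.56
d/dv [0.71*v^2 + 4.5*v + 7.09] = 1.42*v + 4.5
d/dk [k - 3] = 1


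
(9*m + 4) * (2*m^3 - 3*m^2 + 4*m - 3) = 18*m^4 - 19*m^3 + 24*m^2 - 11*m - 12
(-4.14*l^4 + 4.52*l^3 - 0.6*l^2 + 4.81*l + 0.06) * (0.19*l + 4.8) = -0.7866*l^5 - 19.0132*l^4 + 21.582*l^3 - 1.9661*l^2 + 23.0994*l + 0.288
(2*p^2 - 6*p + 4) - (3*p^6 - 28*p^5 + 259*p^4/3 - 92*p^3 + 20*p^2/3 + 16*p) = -3*p^6 + 28*p^5 - 259*p^4/3 + 92*p^3 - 14*p^2/3 - 22*p + 4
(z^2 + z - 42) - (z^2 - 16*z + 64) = 17*z - 106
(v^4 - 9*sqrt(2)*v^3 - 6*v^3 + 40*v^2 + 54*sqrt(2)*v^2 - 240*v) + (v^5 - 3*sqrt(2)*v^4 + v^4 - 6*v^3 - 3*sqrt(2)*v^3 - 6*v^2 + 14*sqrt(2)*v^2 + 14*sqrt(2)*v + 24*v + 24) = v^5 - 3*sqrt(2)*v^4 + 2*v^4 - 12*sqrt(2)*v^3 - 12*v^3 + 34*v^2 + 68*sqrt(2)*v^2 - 216*v + 14*sqrt(2)*v + 24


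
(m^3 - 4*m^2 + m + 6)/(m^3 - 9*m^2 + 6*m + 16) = (m - 3)/(m - 8)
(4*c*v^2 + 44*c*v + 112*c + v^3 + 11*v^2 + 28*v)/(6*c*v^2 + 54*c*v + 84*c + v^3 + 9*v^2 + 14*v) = (4*c*v + 16*c + v^2 + 4*v)/(6*c*v + 12*c + v^2 + 2*v)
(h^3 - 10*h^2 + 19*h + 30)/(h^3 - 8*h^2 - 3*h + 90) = (h + 1)/(h + 3)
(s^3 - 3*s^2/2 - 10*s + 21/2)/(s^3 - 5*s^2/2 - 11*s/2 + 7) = (s + 3)/(s + 2)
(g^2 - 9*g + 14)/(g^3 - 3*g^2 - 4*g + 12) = (g - 7)/(g^2 - g - 6)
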